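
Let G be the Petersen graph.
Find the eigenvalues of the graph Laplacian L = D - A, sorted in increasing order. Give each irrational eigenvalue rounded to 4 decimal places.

The graph has 10 vertices and degree multiset [3, 3, 3, 3, 3, 3, 3, 3, 3, 3]; D is the diagonal matrix of degrees and L = D - A. Since every row of L sums to 0, the all-ones vector is in the kernel and 0 is an eigenvalue. The eigenvalues sum to 30, which equals trace(L) = 2|E|.

[0, 2, 2, 2, 2, 2, 5, 5, 5, 5]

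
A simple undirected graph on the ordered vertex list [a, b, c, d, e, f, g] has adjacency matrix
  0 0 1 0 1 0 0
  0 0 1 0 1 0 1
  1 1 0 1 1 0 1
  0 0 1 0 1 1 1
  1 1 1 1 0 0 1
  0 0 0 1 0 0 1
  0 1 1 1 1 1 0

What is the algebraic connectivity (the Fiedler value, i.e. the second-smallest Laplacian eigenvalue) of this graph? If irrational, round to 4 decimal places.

1.5007

Each diagonal entry of L is the vertex degree and each off-diagonal entry is -1 where an edge is present, 0 otherwise; in the order [a, b, c, d, e, f, g] the diagonal is [2, 3, 5, 4, 5, 2, 5]. Computing the eigenvalues of L and sorting gives [0, 1.5007, 2.3771, 3.8882, 5.8491, 6, 6.3850]. The Fiedler value lambda_2 = 1.5007 is strictly positive, so the graph is connected. There is one zero in the spectrum, matching the 1 component.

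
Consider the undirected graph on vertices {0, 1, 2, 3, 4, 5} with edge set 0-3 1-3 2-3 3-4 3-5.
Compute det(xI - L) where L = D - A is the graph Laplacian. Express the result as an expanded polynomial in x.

x^6 - 10x^5 + 30x^4 - 40x^3 + 25x^2 - 6x

With the vertex order [0, 1, 2, 3, 4, 5], the degrees are [1, 1, 1, 5, 1, 1], giving D = diag(1, 1, 1, 5, 1, 1) and L = D - A. L has integer entries, so p(x) = det(xI - L) has integer coefficients. Expanding the determinant yields x^6 - 10x^5 + 30x^4 - 40x^3 + 25x^2 - 6x. Since p(0) = det(-L) = 0, x divides p(x). By the matrix-tree theorem the graph has (1/6) * product of the nonzero eigenvalues = 1 spanning tree. The eigenvalues sum to 10, which equals trace(L) = 2|E|.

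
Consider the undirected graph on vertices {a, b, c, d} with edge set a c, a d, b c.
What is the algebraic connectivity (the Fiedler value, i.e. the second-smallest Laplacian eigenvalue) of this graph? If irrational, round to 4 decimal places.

Each diagonal entry of L is the vertex degree and each off-diagonal entry is -1 where an edge is present, 0 otherwise; in the order [a, b, c, d] the diagonal is [2, 1, 2, 1]. The smallest Laplacian eigenvalue is always 0. The next one, lambda_2 = 0.5858, measures how hard the graph is to disconnect: larger values mean better connectivity. There is one zero in the spectrum, matching the 1 component.

0.5858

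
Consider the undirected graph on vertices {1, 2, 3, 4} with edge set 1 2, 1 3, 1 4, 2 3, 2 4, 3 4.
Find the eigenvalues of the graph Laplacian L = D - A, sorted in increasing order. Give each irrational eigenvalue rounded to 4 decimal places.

[0, 4, 4, 4]

Each diagonal entry of L is the vertex degree and each off-diagonal entry is -1 where an edge is present, 0 otherwise; in the order [1, 2, 3, 4] the diagonal is [3, 3, 3, 3]. Since every row of L sums to 0, the all-ones vector is in the kernel and 0 is an eigenvalue. The largest eigenvalue, 4, is at most the vertex count 4.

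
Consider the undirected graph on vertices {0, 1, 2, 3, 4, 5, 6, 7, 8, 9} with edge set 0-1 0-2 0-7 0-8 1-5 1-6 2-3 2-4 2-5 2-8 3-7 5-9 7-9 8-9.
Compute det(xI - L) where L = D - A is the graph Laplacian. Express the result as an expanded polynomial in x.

x^10 - 28x^9 + 332x^8 - 2180x^7 + 8699x^6 - 21760x^5 + 33881x^4 - 31370x^3 + 15496x^2 - 3080x

Reading degrees in the order [0, 1, 2, 3, 4, 5, 6, 7, 8, 9] gives [4, 3, 5, 2, 1, 3, 1, 3, 3, 3]; set D = diag(4, 3, 5, 2, 1, 3, 1, 3, 3, 3) and form L = D - A. L has integer entries, so p(x) = det(xI - L) has integer coefficients. Expanding the determinant yields x^10 - 28x^9 + 332x^8 - 2180x^7 + 8699x^6 - 21760x^5 + 33881x^4 - 31370x^3 + 15496x^2 - 3080x. Since p(0) = det(-L) = 0, x divides p(x). The largest eigenvalue, 6.5180, is at most the vertex count 10.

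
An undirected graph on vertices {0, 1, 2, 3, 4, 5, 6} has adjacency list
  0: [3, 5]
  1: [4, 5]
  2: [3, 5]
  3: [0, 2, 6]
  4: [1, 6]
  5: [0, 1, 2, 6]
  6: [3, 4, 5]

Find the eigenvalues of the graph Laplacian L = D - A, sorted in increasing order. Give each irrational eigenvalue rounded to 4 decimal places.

[0, 0.9728, 2, 2.2290, 3.3370, 3.6835, 5.7777]

With the vertex order [0, 1, 2, 3, 4, 5, 6], the degrees are [2, 2, 2, 3, 2, 4, 3], giving D = diag(2, 2, 2, 3, 2, 4, 3) and L = D - A. Diagonalising L (or applying a numerical eigensolver to the 7x7 matrix) gives the spectrum above. The largest eigenvalue, 5.7777, is at most the vertex count 7. There is one zero in the spectrum, matching the 1 component.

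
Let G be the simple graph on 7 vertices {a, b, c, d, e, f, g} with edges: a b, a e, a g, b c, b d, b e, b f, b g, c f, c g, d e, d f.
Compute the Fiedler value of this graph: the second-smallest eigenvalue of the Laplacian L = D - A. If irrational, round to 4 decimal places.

Each diagonal entry of L is the vertex degree and each off-diagonal entry is -1 where an edge is present, 0 otherwise; in the order [a, b, c, d, e, f, g] the diagonal is [3, 6, 3, 3, 3, 3, 3]. The sorted Laplacian eigenvalues are [0, 2, 2, 4, 4, 5, 7]; the algebraic connectivity is the second entry, 2. There is one zero in the spectrum, matching the 1 component.

2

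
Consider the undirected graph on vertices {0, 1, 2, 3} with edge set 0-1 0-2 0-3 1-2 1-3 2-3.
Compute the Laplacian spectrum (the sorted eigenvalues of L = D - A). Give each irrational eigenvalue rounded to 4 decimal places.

With the vertex order [0, 1, 2, 3], the degrees are [3, 3, 3, 3], giving D = diag(3, 3, 3, 3) and L = D - A. Diagonalising L (or applying a numerical eigensolver to the 4x4 matrix) gives the spectrum above. The single zero eigenvalue shows the graph is connected. By the matrix-tree theorem the graph has (1/4) * product of the nonzero eigenvalues = 16 spanning trees. The largest eigenvalue, 4, is at most the vertex count 4.

[0, 4, 4, 4]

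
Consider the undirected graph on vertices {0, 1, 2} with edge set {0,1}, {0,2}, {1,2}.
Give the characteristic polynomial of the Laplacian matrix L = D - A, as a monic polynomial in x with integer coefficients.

x^3 - 6x^2 + 9x

With the vertex order [0, 1, 2], the degrees are [2, 2, 2], giving D = diag(2, 2, 2) and L = D - A. The eigenvalues of L are [0, 3, 3]; the characteristic polynomial is the product of (x - lambda_i), which multiplies out to x^3 - 6x^2 + 9x. Since p(0) = det(-L) = 0, x divides p(x). There is one zero in the spectrum, matching the 1 component.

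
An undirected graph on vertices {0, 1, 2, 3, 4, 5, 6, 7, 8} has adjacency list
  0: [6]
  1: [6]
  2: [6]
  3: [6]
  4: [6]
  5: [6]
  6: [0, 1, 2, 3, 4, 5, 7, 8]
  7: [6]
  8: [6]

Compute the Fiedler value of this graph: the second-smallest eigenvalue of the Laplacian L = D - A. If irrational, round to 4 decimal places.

Each diagonal entry of L is the vertex degree and each off-diagonal entry is -1 where an edge is present, 0 otherwise; in the order [0, 1, 2, 3, 4, 5, 6, 7, 8] the diagonal is [1, 1, 1, 1, 1, 1, 8, 1, 1]. Computing the eigenvalues of L and sorting gives [0, 1, 1, 1, 1, 1, 1, 1, 9]. The Fiedler value lambda_2 = 1 is strictly positive, so the graph is connected. There is one zero in the spectrum, matching the 1 component. By the matrix-tree theorem the graph has (1/9) * product of the nonzero eigenvalues = 1 spanning tree.

1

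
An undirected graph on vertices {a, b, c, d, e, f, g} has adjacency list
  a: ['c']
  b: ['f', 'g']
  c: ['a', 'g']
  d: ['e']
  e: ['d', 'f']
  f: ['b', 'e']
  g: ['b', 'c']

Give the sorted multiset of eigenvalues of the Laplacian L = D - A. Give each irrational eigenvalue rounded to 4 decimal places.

Each diagonal entry of L is the vertex degree and each off-diagonal entry is -1 where an edge is present, 0 otherwise; in the order [a, b, c, d, e, f, g] the diagonal is [1, 2, 2, 1, 2, 2, 2]. L is symmetric positive semidefinite, so every eigenvalue is real and nonnegative. There is one zero in the spectrum, matching the 1 component.

[0, 0.1981, 0.7530, 1.5550, 2.4450, 3.2470, 3.8019]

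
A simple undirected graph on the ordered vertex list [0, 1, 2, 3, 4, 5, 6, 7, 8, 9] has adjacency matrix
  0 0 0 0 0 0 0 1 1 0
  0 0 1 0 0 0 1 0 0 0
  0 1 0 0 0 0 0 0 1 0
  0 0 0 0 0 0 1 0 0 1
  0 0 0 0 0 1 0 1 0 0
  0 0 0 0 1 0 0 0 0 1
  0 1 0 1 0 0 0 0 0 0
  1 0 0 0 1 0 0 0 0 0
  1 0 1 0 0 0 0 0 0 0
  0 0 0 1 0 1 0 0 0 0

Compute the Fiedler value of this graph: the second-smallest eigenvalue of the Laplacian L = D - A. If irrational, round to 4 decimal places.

0.3820

With the vertex order [0, 1, 2, 3, 4, 5, 6, 7, 8, 9], the degrees are [2, 2, 2, 2, 2, 2, 2, 2, 2, 2], giving D = diag(2, 2, 2, 2, 2, 2, 2, 2, 2, 2) and L = D - A. The smallest Laplacian eigenvalue is always 0. The next one, lambda_2 = 0.3820, measures how hard the graph is to disconnect: larger values mean better connectivity. By the matrix-tree theorem the graph has (1/10) * product of the nonzero eigenvalues = 10 spanning trees. The eigenvalues sum to 20, which equals trace(L) = 2|E|.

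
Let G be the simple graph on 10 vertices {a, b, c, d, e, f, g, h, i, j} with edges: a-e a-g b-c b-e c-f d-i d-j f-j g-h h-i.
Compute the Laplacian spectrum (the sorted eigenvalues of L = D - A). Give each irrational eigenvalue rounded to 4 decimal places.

[0, 0.3820, 0.3820, 1.3820, 1.3820, 2.6180, 2.6180, 3.6180, 3.6180, 4]

With the vertex order [a, b, c, d, e, f, g, h, i, j], the degrees are [2, 2, 2, 2, 2, 2, 2, 2, 2, 2], giving D = diag(2, 2, 2, 2, 2, 2, 2, 2, 2, 2) and L = D - A. Since every row of L sums to 0, the all-ones vector is in the kernel and 0 is an eigenvalue. By the matrix-tree theorem the graph has (1/10) * product of the nonzero eigenvalues = 10 spanning trees. There is one zero in the spectrum, matching the 1 component.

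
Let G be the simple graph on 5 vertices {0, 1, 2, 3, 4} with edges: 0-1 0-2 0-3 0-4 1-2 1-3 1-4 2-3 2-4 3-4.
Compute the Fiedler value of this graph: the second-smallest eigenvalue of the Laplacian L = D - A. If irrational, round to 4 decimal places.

5

Reading degrees in the order [0, 1, 2, 3, 4] gives [4, 4, 4, 4, 4]; set D = diag(4, 4, 4, 4, 4) and form L = D - A. The smallest Laplacian eigenvalue is always 0. The next one, lambda_2 = 5, measures how hard the graph is to disconnect: larger values mean better connectivity. By the matrix-tree theorem the graph has (1/5) * product of the nonzero eigenvalues = 125 spanning trees.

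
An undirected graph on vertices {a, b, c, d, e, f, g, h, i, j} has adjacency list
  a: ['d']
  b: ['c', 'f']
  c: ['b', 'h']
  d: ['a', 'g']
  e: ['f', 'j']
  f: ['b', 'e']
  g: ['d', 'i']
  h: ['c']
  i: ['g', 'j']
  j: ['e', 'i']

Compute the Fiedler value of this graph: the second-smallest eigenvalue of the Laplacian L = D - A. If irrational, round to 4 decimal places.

0.0979

Reading degrees in the order [a, b, c, d, e, f, g, h, i, j] gives [1, 2, 2, 2, 2, 2, 2, 1, 2, 2]; set D = diag(1, 2, 2, 2, 2, 2, 2, 1, 2, 2) and form L = D - A. The smallest Laplacian eigenvalue is always 0. The next one, lambda_2 = 0.0979, measures how hard the graph is to disconnect: larger values mean better connectivity. By the matrix-tree theorem the graph has (1/10) * product of the nonzero eigenvalues = 1 spanning tree.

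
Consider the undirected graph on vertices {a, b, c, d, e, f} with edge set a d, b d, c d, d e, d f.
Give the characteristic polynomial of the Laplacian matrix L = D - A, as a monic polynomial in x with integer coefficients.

x^6 - 10x^5 + 30x^4 - 40x^3 + 25x^2 - 6x

Reading degrees in the order [a, b, c, d, e, f] gives [1, 1, 1, 5, 1, 1]; set D = diag(1, 1, 1, 5, 1, 1) and form L = D - A. Computing det(xI - L) by cofactor expansion (or equivalently via sum-over-permutations) gives x^6 - 10x^5 + 30x^4 - 40x^3 + 25x^2 - 6x. The constant term is 0 because L is singular (the all-ones vector lies in its kernel). The largest eigenvalue, 6, is at most the vertex count 6. The eigenvalues sum to 10, which equals trace(L) = 2|E|.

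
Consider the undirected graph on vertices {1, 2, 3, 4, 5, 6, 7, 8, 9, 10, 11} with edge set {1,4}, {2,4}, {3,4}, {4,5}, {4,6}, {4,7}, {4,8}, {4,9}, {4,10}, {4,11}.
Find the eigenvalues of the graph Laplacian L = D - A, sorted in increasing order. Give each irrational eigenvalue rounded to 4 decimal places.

Reading degrees in the order [1, 2, 3, 4, 5, 6, 7, 8, 9, 10, 11] gives [1, 1, 1, 10, 1, 1, 1, 1, 1, 1, 1]; set D = diag(1, 1, 1, 10, 1, 1, 1, 1, 1, 1, 1) and form L = D - A. L is symmetric positive semidefinite, so every eigenvalue is real and nonnegative. The single zero eigenvalue shows the graph is connected. The largest eigenvalue, 11, is at most the vertex count 11.

[0, 1, 1, 1, 1, 1, 1, 1, 1, 1, 11]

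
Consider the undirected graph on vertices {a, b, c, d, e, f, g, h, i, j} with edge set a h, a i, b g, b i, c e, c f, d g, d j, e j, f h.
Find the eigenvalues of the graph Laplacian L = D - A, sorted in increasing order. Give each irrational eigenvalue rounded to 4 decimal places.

With the vertex order [a, b, c, d, e, f, g, h, i, j], the degrees are [2, 2, 2, 2, 2, 2, 2, 2, 2, 2], giving D = diag(2, 2, 2, 2, 2, 2, 2, 2, 2, 2) and L = D - A. The multiplicity of 0 as a Laplacian eigenvalue equals the number of connected components.

[0, 0.3820, 0.3820, 1.3820, 1.3820, 2.6180, 2.6180, 3.6180, 3.6180, 4]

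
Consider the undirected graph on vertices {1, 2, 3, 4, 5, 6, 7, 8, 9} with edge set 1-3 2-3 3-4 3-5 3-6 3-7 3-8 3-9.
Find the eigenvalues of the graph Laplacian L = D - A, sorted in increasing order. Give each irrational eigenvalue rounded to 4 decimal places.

[0, 1, 1, 1, 1, 1, 1, 1, 9]

Each diagonal entry of L is the vertex degree and each off-diagonal entry is -1 where an edge is present, 0 otherwise; in the order [1, 2, 3, 4, 5, 6, 7, 8, 9] the diagonal is [1, 1, 8, 1, 1, 1, 1, 1, 1]. The multiplicity of 0 as a Laplacian eigenvalue equals the number of connected components. The largest eigenvalue, 9, is at most the vertex count 9.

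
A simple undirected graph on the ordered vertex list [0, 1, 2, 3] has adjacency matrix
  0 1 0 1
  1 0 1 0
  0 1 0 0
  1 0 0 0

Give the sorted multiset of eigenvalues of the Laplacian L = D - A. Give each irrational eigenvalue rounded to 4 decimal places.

[0, 0.5858, 2, 3.4142]

Reading degrees in the order [0, 1, 2, 3] gives [2, 2, 1, 1]; set D = diag(2, 2, 1, 1) and form L = D - A. Since every row of L sums to 0, the all-ones vector is in the kernel and 0 is an eigenvalue. The single zero eigenvalue shows the graph is connected. The eigenvalues sum to 6, which equals trace(L) = 2|E|.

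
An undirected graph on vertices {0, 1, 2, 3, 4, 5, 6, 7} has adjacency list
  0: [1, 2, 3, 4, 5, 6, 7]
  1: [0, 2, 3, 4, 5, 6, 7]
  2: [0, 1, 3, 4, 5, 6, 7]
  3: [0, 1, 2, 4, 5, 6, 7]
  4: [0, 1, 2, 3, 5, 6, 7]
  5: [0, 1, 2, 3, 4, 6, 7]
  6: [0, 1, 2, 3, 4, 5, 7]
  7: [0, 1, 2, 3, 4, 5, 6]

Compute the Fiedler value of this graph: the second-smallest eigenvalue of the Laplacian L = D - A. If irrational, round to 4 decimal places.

Each diagonal entry of L is the vertex degree and each off-diagonal entry is -1 where an edge is present, 0 otherwise; in the order [0, 1, 2, 3, 4, 5, 6, 7] the diagonal is [7, 7, 7, 7, 7, 7, 7, 7]. Computing the eigenvalues of L and sorting gives [0, 8, 8, 8, 8, 8, 8, 8]. The Fiedler value lambda_2 = 8 is strictly positive, so the graph is connected. The eigenvalues sum to 56, which equals trace(L) = 2|E|.

8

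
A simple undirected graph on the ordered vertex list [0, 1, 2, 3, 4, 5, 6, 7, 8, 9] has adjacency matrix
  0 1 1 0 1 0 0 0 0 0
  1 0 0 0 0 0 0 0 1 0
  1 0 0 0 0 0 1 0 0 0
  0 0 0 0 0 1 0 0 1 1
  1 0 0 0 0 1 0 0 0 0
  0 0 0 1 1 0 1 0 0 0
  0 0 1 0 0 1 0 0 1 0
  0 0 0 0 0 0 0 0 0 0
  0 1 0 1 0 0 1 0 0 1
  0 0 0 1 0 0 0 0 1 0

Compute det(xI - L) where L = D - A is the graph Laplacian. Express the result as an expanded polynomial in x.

With the vertex order [0, 1, 2, 3, 4, 5, 6, 7, 8, 9], the degrees are [3, 2, 2, 3, 2, 3, 3, 0, 4, 2], giving D = diag(3, 2, 2, 3, 2, 3, 3, 0, 4, 2) and L = D - A. Computing det(xI - L) by cofactor expansion (or equivalently via sum-over-permutations) gives x^10 - 24x^9 + 242x^8 - 1334x^7 + 4379x^6 - 8730x^5 + 10285x^4 - 6526x^3 + 1701x^2. The constant term is 0 because L is singular (the all-ones vector lies in its kernel). There are 2 zeros in the spectrum, matching the 2 components.

x^10 - 24x^9 + 242x^8 - 1334x^7 + 4379x^6 - 8730x^5 + 10285x^4 - 6526x^3 + 1701x^2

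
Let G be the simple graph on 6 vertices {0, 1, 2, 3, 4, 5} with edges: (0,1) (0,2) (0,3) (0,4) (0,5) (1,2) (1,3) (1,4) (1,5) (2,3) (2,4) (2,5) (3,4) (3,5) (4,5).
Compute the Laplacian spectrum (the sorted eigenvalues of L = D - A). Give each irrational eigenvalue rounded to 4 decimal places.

Reading degrees in the order [0, 1, 2, 3, 4, 5] gives [5, 5, 5, 5, 5, 5]; set D = diag(5, 5, 5, 5, 5, 5) and form L = D - A. L is symmetric positive semidefinite, so every eigenvalue is real and nonnegative. The largest eigenvalue, 6, is at most the vertex count 6.

[0, 6, 6, 6, 6, 6]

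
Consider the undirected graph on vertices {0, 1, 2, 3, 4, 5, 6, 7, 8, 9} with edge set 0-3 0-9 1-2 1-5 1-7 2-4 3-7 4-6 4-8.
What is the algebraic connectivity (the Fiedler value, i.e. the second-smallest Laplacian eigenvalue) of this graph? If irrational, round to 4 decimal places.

With the vertex order [0, 1, 2, 3, 4, 5, 6, 7, 8, 9], the degrees are [2, 3, 2, 2, 3, 1, 1, 2, 1, 1], giving D = diag(2, 3, 2, 2, 3, 1, 1, 2, 1, 1) and L = D - A. The sorted Laplacian eigenvalues are [0, 0.1288, 0.3924, 1, 1, 1.5222, 2.2184, 3.3439, 3.9000, 4.4944]; the algebraic connectivity is the second entry, 0.1288. The largest eigenvalue, 4.4944, is at most the vertex count 10.

0.1288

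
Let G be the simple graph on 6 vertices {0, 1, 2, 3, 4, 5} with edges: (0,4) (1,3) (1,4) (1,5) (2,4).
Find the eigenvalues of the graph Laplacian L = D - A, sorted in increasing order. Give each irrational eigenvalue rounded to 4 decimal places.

Each diagonal entry of L is the vertex degree and each off-diagonal entry is -1 where an edge is present, 0 otherwise; in the order [0, 1, 2, 3, 4, 5] the diagonal is [1, 3, 1, 1, 3, 1]. L is symmetric positive semidefinite, so every eigenvalue is real and nonnegative. The single zero eigenvalue shows the graph is connected. There is one zero in the spectrum, matching the 1 component. The eigenvalues sum to 10, which equals trace(L) = 2|E|.

[0, 0.4384, 1, 1, 3, 4.5616]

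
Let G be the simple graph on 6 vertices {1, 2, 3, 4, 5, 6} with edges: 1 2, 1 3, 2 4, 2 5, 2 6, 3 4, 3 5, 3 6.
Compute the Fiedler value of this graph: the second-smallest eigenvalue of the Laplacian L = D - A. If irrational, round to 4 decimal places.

Reading degrees in the order [1, 2, 3, 4, 5, 6] gives [2, 4, 4, 2, 2, 2]; set D = diag(2, 4, 4, 2, 2, 2) and form L = D - A. The sorted Laplacian eigenvalues are [0, 2, 2, 2, 4, 6]; the algebraic connectivity is the second entry, 2. By the matrix-tree theorem the graph has (1/6) * product of the nonzero eigenvalues = 32 spanning trees.

2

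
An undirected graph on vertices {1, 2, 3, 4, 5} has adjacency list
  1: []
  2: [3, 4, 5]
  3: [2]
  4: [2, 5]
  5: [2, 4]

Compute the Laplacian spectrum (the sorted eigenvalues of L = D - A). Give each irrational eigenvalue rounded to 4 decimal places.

Reading degrees in the order [1, 2, 3, 4, 5] gives [0, 3, 1, 2, 2]; set D = diag(0, 3, 1, 2, 2) and form L = D - A. L is symmetric positive semidefinite, so every eigenvalue is real and nonnegative. The 2 zero eigenvalues correspond to the 2 connected components. There are 2 zeros in the spectrum, matching the 2 components. The largest eigenvalue, 4, is at most the vertex count 5.

[0, 0, 1, 3, 4]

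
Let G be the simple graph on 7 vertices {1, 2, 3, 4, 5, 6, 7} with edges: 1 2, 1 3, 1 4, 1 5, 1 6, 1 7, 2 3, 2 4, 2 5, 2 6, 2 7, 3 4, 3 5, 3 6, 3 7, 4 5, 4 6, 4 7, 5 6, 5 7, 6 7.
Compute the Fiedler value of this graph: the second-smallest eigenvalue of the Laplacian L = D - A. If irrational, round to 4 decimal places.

7

With the vertex order [1, 2, 3, 4, 5, 6, 7], the degrees are [6, 6, 6, 6, 6, 6, 6], giving D = diag(6, 6, 6, 6, 6, 6, 6) and L = D - A. Computing the eigenvalues of L and sorting gives [0, 7, 7, 7, 7, 7, 7]. The Fiedler value lambda_2 = 7 is strictly positive, so the graph is connected.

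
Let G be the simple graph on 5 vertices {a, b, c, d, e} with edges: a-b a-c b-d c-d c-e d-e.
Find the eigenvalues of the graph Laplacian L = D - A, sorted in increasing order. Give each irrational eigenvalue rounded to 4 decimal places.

With the vertex order [a, b, c, d, e], the degrees are [2, 2, 3, 3, 2], giving D = diag(2, 2, 3, 3, 2) and L = D - A. Diagonalising L (or applying a numerical eigensolver to the 5x5 matrix) gives the spectrum above.

[0, 1.3820, 2.3820, 3.6180, 4.6180]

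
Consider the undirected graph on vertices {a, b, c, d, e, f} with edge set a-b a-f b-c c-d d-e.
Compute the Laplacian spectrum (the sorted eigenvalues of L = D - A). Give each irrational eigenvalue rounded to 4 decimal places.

With the vertex order [a, b, c, d, e, f], the degrees are [2, 2, 2, 2, 1, 1], giving D = diag(2, 2, 2, 2, 1, 1) and L = D - A. Diagonalising L (or applying a numerical eigensolver to the 6x6 matrix) gives the spectrum above. The largest eigenvalue, 3.7321, is at most the vertex count 6. By the matrix-tree theorem the graph has (1/6) * product of the nonzero eigenvalues = 1 spanning tree.

[0, 0.2679, 1, 2, 3, 3.7321]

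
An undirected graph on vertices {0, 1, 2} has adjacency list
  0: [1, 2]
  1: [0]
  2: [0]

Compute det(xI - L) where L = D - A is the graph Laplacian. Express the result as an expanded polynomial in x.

x^3 - 4x^2 + 3x

Reading degrees in the order [0, 1, 2] gives [2, 1, 1]; set D = diag(2, 1, 1) and form L = D - A. The eigenvalues of L are [0, 1, 3]; the characteristic polynomial is the product of (x - lambda_i), which multiplies out to x^3 - 4x^2 + 3x. The coefficient of x^2 equals -trace(L) = -4, matching the sum of degrees.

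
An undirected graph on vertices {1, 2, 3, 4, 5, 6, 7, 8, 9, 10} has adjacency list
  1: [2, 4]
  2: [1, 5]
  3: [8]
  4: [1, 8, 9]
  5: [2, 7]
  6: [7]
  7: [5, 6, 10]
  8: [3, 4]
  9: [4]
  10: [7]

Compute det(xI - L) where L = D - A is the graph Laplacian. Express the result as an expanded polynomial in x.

x^10 - 18x^9 + 134x^8 - 536x^7 + 1255x^6 - 1760x^5 + 1454x^4 - 666x^3 + 146x^2 - 10x

Reading degrees in the order [1, 2, 3, 4, 5, 6, 7, 8, 9, 10] gives [2, 2, 1, 3, 2, 1, 3, 2, 1, 1]; set D = diag(2, 2, 1, 3, 2, 1, 3, 2, 1, 1) and form L = D - A. Computing det(xI - L) by cofactor expansion (or equivalently via sum-over-permutations) gives x^10 - 18x^9 + 134x^8 - 536x^7 + 1255x^6 - 1760x^5 + 1454x^4 - 666x^3 + 146x^2 - 10x. The constant term is 0 because L is singular (the all-ones vector lies in its kernel). The eigenvalues sum to 18, which equals trace(L) = 2|E|.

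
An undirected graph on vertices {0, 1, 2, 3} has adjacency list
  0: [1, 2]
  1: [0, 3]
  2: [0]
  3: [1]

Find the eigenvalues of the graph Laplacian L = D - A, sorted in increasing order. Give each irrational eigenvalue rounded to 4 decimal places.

With the vertex order [0, 1, 2, 3], the degrees are [2, 2, 1, 1], giving D = diag(2, 2, 1, 1) and L = D - A. The multiplicity of 0 as a Laplacian eigenvalue equals the number of connected components. The single zero eigenvalue shows the graph is connected.

[0, 0.5858, 2, 3.4142]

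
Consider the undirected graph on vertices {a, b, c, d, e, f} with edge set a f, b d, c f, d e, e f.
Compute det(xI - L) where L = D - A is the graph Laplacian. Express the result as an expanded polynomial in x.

Each diagonal entry of L is the vertex degree and each off-diagonal entry is -1 where an edge is present, 0 otherwise; in the order [a, b, c, d, e, f] the diagonal is [1, 1, 1, 2, 2, 3]. Computing det(xI - L) by cofactor expansion (or equivalently via sum-over-permutations) gives x^6 - 10x^5 + 35x^4 - 52x^3 + 32x^2 - 6x. The constant term is 0 because L is singular (the all-ones vector lies in its kernel). The eigenvalues sum to 10, which equals trace(L) = 2|E|.

x^6 - 10x^5 + 35x^4 - 52x^3 + 32x^2 - 6x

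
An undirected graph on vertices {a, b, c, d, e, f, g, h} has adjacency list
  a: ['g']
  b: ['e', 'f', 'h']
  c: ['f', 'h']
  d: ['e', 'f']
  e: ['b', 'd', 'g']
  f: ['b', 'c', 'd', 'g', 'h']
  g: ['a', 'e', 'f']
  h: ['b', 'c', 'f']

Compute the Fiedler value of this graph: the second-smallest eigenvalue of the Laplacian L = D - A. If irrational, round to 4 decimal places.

0.6599

With the vertex order [a, b, c, d, e, f, g, h], the degrees are [1, 3, 2, 2, 3, 5, 3, 3], giving D = diag(1, 3, 2, 2, 3, 5, 3, 3) and L = D - A. The sorted Laplacian eigenvalues are [0, 0.6599, 1.3344, 2.3461, 3, 3.7723, 4.4996, 6.3878]; the algebraic connectivity is the second entry, 0.6599. By the matrix-tree theorem the graph has (1/8) * product of the nonzero eigenvalues = 84 spanning trees.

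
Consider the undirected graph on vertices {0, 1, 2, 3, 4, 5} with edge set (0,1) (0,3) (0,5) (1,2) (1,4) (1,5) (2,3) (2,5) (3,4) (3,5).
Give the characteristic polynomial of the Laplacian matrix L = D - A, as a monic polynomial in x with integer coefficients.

Each diagonal entry of L is the vertex degree and each off-diagonal entry is -1 where an edge is present, 0 otherwise; in the order [0, 1, 2, 3, 4, 5] the diagonal is [3, 4, 3, 4, 2, 4]. Computing det(xI - L) by cofactor expansion (or equivalently via sum-over-permutations) gives x^6 - 20x^5 + 155x^4 - 580x^3 + 1044x^2 - 720x. The constant term is 0 because L is singular (the all-ones vector lies in its kernel).

x^6 - 20x^5 + 155x^4 - 580x^3 + 1044x^2 - 720x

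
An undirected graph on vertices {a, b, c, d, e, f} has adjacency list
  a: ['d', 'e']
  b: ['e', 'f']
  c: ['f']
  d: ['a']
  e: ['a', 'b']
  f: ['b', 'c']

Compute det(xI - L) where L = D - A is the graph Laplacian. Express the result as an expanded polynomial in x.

Reading degrees in the order [a, b, c, d, e, f] gives [2, 2, 1, 1, 2, 2]; set D = diag(2, 2, 1, 1, 2, 2) and form L = D - A. Computing det(xI - L) by cofactor expansion (or equivalently via sum-over-permutations) gives x^6 - 10x^5 + 36x^4 - 56x^3 + 35x^2 - 6x. The constant term is 0 because L is singular (the all-ones vector lies in its kernel).

x^6 - 10x^5 + 36x^4 - 56x^3 + 35x^2 - 6x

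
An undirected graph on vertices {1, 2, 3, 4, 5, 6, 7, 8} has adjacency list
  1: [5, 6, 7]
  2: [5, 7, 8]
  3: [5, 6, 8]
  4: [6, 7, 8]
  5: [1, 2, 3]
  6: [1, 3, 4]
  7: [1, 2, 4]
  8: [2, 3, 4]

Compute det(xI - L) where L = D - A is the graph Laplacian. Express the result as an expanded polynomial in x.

x^8 - 24x^7 + 240x^6 - 1296x^5 + 4080x^4 - 7488x^3 + 7424x^2 - 3072x

With the vertex order [1, 2, 3, 4, 5, 6, 7, 8], the degrees are [3, 3, 3, 3, 3, 3, 3, 3], giving D = diag(3, 3, 3, 3, 3, 3, 3, 3) and L = D - A. The eigenvalues of L are [0, 2, 2, 2, 4, 4, 4, 6]; the characteristic polynomial is the product of (x - lambda_i), which multiplies out to x^8 - 24x^7 + 240x^6 - 1296x^5 + 4080x^4 - 7488x^3 + 7424x^2 - 3072x. The constant term is 0 because L is singular (the all-ones vector lies in its kernel). There is one zero in the spectrum, matching the 1 component.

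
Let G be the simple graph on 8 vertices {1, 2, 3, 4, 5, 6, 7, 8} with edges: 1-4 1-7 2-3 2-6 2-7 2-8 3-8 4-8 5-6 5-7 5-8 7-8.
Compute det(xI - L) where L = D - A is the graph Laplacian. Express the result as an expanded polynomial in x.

Each diagonal entry of L is the vertex degree and each off-diagonal entry is -1 where an edge is present, 0 otherwise; in the order [1, 2, 3, 4, 5, 6, 7, 8] the diagonal is [2, 4, 2, 2, 3, 2, 4, 5]. L has integer entries, so p(x) = det(xI - L) has integer coefficients. Expanding the determinant yields x^8 - 24x^7 + 235x^6 - 1212x^5 + 3542x^4 - 5838x^3 + 4993x^2 - 1696x. The constant term is 0 because L is singular (the all-ones vector lies in its kernel). By the matrix-tree theorem the graph has (1/8) * product of the nonzero eigenvalues = 212 spanning trees.

x^8 - 24x^7 + 235x^6 - 1212x^5 + 3542x^4 - 5838x^3 + 4993x^2 - 1696x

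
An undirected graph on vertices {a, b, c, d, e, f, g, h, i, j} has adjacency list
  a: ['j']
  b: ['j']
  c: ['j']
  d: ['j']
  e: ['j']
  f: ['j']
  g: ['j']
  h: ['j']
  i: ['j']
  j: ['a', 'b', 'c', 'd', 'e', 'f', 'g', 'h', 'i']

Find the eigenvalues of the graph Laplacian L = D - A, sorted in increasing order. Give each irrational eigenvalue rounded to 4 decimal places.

With the vertex order [a, b, c, d, e, f, g, h, i, j], the degrees are [1, 1, 1, 1, 1, 1, 1, 1, 1, 9], giving D = diag(1, 1, 1, 1, 1, 1, 1, 1, 1, 9) and L = D - A. L is symmetric positive semidefinite, so every eigenvalue is real and nonnegative. The single zero eigenvalue shows the graph is connected. By the matrix-tree theorem the graph has (1/10) * product of the nonzero eigenvalues = 1 spanning tree.

[0, 1, 1, 1, 1, 1, 1, 1, 1, 10]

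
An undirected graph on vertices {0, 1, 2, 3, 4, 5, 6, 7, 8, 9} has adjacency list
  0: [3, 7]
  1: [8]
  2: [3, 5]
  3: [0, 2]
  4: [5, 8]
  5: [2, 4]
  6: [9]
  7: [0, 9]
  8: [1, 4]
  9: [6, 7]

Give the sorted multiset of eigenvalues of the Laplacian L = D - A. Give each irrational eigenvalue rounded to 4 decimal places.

With the vertex order [0, 1, 2, 3, 4, 5, 6, 7, 8, 9], the degrees are [2, 1, 2, 2, 2, 2, 1, 2, 2, 2], giving D = diag(2, 1, 2, 2, 2, 2, 1, 2, 2, 2) and L = D - A. The multiplicity of 0 as a Laplacian eigenvalue equals the number of connected components. The single zero eigenvalue shows the graph is connected.

[0, 0.0979, 0.3820, 0.8244, 1.3820, 2, 2.6180, 3.1756, 3.6180, 3.9021]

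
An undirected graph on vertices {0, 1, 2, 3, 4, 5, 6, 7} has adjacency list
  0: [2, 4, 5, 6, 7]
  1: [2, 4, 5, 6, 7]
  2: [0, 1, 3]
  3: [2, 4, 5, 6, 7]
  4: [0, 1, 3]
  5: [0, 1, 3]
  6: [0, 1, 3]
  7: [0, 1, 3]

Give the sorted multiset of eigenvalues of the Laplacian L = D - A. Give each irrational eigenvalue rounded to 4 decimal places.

Reading degrees in the order [0, 1, 2, 3, 4, 5, 6, 7] gives [5, 5, 3, 5, 3, 3, 3, 3]; set D = diag(5, 5, 3, 5, 3, 3, 3, 3) and form L = D - A. The multiplicity of 0 as a Laplacian eigenvalue equals the number of connected components. The single zero eigenvalue shows the graph is connected. The largest eigenvalue, 8, is at most the vertex count 8.

[0, 3, 3, 3, 3, 5, 5, 8]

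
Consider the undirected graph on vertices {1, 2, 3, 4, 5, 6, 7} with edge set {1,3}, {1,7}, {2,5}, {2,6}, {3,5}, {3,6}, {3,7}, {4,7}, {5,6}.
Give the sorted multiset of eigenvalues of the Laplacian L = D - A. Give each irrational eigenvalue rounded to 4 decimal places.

Each diagonal entry of L is the vertex degree and each off-diagonal entry is -1 where an edge is present, 0 otherwise; in the order [1, 2, 3, 4, 5, 6, 7] the diagonal is [2, 2, 4, 1, 3, 3, 3]. Since every row of L sums to 0, the all-ones vector is in the kernel and 0 is an eigenvalue. There is one zero in the spectrum, matching the 1 component. The largest eigenvalue, 5.3136, is at most the vertex count 7.

[0, 0.5140, 1.3364, 3, 3.8360, 4, 5.3136]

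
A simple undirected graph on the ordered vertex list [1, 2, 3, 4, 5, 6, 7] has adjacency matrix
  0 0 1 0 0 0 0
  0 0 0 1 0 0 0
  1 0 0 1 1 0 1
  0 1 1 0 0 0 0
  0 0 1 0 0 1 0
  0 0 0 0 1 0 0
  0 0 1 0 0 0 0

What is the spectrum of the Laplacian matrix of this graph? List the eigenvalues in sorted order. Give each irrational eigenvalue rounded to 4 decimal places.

[0, 0.3820, 0.6086, 1, 2.2271, 2.6180, 5.1642]

Reading degrees in the order [1, 2, 3, 4, 5, 6, 7] gives [1, 1, 4, 2, 2, 1, 1]; set D = diag(1, 1, 4, 2, 2, 1, 1) and form L = D - A. Diagonalising L (or applying a numerical eigensolver to the 7x7 matrix) gives the spectrum above. The eigenvalues sum to 12, which equals trace(L) = 2|E|. The largest eigenvalue, 5.1642, is at most the vertex count 7.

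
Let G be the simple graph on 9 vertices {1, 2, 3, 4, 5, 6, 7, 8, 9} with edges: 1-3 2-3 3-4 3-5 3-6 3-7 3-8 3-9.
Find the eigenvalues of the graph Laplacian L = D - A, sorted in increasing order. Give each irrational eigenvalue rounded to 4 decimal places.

[0, 1, 1, 1, 1, 1, 1, 1, 9]

Reading degrees in the order [1, 2, 3, 4, 5, 6, 7, 8, 9] gives [1, 1, 8, 1, 1, 1, 1, 1, 1]; set D = diag(1, 1, 8, 1, 1, 1, 1, 1, 1) and form L = D - A. L is symmetric positive semidefinite, so every eigenvalue is real and nonnegative. By the matrix-tree theorem the graph has (1/9) * product of the nonzero eigenvalues = 1 spanning tree.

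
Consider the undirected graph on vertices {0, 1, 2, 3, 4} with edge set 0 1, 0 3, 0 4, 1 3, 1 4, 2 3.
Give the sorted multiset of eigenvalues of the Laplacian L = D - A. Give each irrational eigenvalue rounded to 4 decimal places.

Each diagonal entry of L is the vertex degree and each off-diagonal entry is -1 where an edge is present, 0 otherwise; in the order [0, 1, 2, 3, 4] the diagonal is [3, 3, 1, 3, 2]. L is symmetric positive semidefinite, so every eigenvalue is real and nonnegative. The single zero eigenvalue shows the graph is connected. There is one zero in the spectrum, matching the 1 component.

[0, 0.8299, 2.6889, 4, 4.4812]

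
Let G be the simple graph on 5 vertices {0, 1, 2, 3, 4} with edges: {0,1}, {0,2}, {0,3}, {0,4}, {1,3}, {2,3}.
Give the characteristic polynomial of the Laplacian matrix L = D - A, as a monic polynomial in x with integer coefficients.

x^5 - 12x^4 + 49x^3 - 78x^2 + 40x

Reading degrees in the order [0, 1, 2, 3, 4] gives [4, 2, 2, 3, 1]; set D = diag(4, 2, 2, 3, 1) and form L = D - A. Computing det(xI - L) by cofactor expansion (or equivalently via sum-over-permutations) gives x^5 - 12x^4 + 49x^3 - 78x^2 + 40x. The coefficient of x^4 equals -trace(L) = -12, matching the sum of degrees. The eigenvalues sum to 12, which equals trace(L) = 2|E|. There is one zero in the spectrum, matching the 1 component.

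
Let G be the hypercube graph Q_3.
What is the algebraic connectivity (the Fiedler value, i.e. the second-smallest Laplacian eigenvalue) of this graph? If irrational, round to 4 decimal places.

2

The graph has 8 vertices and degree multiset [3, 3, 3, 3, 3, 3, 3, 3]; D is the diagonal matrix of degrees and L = D - A. The sorted Laplacian eigenvalues are [0, 2, 2, 2, 4, 4, 4, 6]; the algebraic connectivity is the second entry, 2. By the matrix-tree theorem the graph has (1/8) * product of the nonzero eigenvalues = 384 spanning trees. The largest eigenvalue, 6, is at most the vertex count 8.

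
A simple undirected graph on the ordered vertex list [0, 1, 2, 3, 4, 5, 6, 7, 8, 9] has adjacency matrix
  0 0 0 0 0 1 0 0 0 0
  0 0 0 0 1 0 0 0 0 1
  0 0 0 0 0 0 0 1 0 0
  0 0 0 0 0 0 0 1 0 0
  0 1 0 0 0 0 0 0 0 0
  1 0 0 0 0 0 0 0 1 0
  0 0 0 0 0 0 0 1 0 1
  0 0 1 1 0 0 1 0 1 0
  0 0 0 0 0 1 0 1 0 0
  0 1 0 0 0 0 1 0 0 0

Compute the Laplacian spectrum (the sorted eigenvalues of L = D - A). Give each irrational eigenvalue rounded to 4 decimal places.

[0, 0.1490, 0.3621, 1, 1, 1.4749, 2.2401, 3.1091, 3.4819, 5.1830]

With the vertex order [0, 1, 2, 3, 4, 5, 6, 7, 8, 9], the degrees are [1, 2, 1, 1, 1, 2, 2, 4, 2, 2], giving D = diag(1, 2, 1, 1, 1, 2, 2, 4, 2, 2) and L = D - A. L is symmetric positive semidefinite, so every eigenvalue is real and nonnegative. The single zero eigenvalue shows the graph is connected. The largest eigenvalue, 5.1830, is at most the vertex count 10.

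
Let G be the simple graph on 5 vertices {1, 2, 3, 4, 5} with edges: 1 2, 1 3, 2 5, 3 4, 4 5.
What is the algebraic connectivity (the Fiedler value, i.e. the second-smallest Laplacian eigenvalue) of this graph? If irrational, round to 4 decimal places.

With the vertex order [1, 2, 3, 4, 5], the degrees are [2, 2, 2, 2, 2], giving D = diag(2, 2, 2, 2, 2) and L = D - A. The smallest Laplacian eigenvalue is always 0. The next one, lambda_2 = 1.3820, measures how hard the graph is to disconnect: larger values mean better connectivity. By the matrix-tree theorem the graph has (1/5) * product of the nonzero eigenvalues = 5 spanning trees. The eigenvalues sum to 10, which equals trace(L) = 2|E|.

1.3820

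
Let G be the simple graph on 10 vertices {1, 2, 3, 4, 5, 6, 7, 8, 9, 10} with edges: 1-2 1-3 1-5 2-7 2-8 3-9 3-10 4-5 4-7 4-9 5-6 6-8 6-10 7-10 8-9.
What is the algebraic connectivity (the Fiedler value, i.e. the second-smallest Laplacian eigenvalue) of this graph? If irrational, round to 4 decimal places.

Each diagonal entry of L is the vertex degree and each off-diagonal entry is -1 where an edge is present, 0 otherwise; in the order [1, 2, 3, 4, 5, 6, 7, 8, 9, 10] the diagonal is [3, 3, 3, 3, 3, 3, 3, 3, 3, 3]. Computing the eigenvalues of L and sorting gives [0, 2, 2, 2, 2, 2, 5, 5, 5, 5]. The Fiedler value lambda_2 = 2 is strictly positive, so the graph is connected. There is one zero in the spectrum, matching the 1 component. The largest eigenvalue, 5, is at most the vertex count 10.

2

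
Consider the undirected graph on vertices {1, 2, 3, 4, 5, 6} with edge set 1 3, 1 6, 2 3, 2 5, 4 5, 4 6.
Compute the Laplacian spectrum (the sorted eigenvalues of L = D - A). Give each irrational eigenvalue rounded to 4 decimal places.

With the vertex order [1, 2, 3, 4, 5, 6], the degrees are [2, 2, 2, 2, 2, 2], giving D = diag(2, 2, 2, 2, 2, 2) and L = D - A. L is symmetric positive semidefinite, so every eigenvalue is real and nonnegative. The largest eigenvalue, 4, is at most the vertex count 6. By the matrix-tree theorem the graph has (1/6) * product of the nonzero eigenvalues = 6 spanning trees.

[0, 1, 1, 3, 3, 4]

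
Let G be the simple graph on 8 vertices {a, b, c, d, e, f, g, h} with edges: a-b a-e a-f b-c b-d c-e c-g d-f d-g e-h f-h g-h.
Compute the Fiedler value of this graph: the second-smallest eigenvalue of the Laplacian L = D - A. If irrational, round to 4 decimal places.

Reading degrees in the order [a, b, c, d, e, f, g, h] gives [3, 3, 3, 3, 3, 3, 3, 3]; set D = diag(3, 3, 3, 3, 3, 3, 3, 3) and form L = D - A. The sorted Laplacian eigenvalues are [0, 2, 2, 2, 4, 4, 4, 6]; the algebraic connectivity is the second entry, 2. By the matrix-tree theorem the graph has (1/8) * product of the nonzero eigenvalues = 384 spanning trees. The largest eigenvalue, 6, is at most the vertex count 8.

2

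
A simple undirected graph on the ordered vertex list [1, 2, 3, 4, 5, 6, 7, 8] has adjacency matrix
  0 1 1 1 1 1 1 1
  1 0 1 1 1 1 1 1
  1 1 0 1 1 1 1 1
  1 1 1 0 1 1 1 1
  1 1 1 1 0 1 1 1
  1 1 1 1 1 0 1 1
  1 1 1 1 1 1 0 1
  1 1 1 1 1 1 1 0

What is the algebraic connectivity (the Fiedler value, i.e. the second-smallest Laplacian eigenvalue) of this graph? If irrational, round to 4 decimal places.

8

Reading degrees in the order [1, 2, 3, 4, 5, 6, 7, 8] gives [7, 7, 7, 7, 7, 7, 7, 7]; set D = diag(7, 7, 7, 7, 7, 7, 7, 7) and form L = D - A. The sorted Laplacian eigenvalues are [0, 8, 8, 8, 8, 8, 8, 8]; the algebraic connectivity is the second entry, 8. The eigenvalues sum to 56, which equals trace(L) = 2|E|.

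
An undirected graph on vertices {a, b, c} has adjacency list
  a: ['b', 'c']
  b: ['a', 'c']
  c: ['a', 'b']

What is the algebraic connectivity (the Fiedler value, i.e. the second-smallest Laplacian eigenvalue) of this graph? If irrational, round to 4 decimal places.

3

With the vertex order [a, b, c], the degrees are [2, 2, 2], giving D = diag(2, 2, 2) and L = D - A. Computing the eigenvalues of L and sorting gives [0, 3, 3]. The Fiedler value lambda_2 = 3 is strictly positive, so the graph is connected. There is one zero in the spectrum, matching the 1 component.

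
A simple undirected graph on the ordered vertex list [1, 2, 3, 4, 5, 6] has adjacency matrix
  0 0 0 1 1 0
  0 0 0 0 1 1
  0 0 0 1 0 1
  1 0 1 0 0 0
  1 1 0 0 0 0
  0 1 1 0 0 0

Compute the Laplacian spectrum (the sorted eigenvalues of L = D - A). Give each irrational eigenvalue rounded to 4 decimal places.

[0, 1, 1, 3, 3, 4]

Each diagonal entry of L is the vertex degree and each off-diagonal entry is -1 where an edge is present, 0 otherwise; in the order [1, 2, 3, 4, 5, 6] the diagonal is [2, 2, 2, 2, 2, 2]. The multiplicity of 0 as a Laplacian eigenvalue equals the number of connected components. The single zero eigenvalue shows the graph is connected. By the matrix-tree theorem the graph has (1/6) * product of the nonzero eigenvalues = 6 spanning trees.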